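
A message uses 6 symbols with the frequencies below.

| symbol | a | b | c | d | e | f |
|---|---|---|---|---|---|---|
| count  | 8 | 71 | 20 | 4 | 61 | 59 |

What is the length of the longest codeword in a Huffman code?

Merge the two lowest-weight nodes at each step:
d(4) + a(8) → 12
12 + c(20) → 32
32 + f(59) → 91
e(61) + b(71) → 132
91 + 132 → 223
The rarest symbols sit at the bottom; the longest codeword is 4 bits.

4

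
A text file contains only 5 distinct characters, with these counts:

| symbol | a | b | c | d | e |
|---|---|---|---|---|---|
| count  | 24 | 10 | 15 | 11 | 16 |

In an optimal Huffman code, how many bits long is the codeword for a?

Huffman merges, smallest pair first:
b(10) + d(11) → 21
c(15) + e(16) → 31
21 + a(24) → 45
31 + 45 → 76
a sits 2 levels below the root, so its codeword is 2 bits.

2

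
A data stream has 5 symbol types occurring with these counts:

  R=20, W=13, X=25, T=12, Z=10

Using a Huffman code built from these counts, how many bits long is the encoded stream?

182

Greedily combine the two least-frequent nodes:
Z(10) + T(12) → 22
W(13) + R(20) → 33
22 + X(25) → 47
33 + 47 → 80
The encoded length is the sum of every internal node's weight: 22 + 33 + 47 + 80 = 182 bits.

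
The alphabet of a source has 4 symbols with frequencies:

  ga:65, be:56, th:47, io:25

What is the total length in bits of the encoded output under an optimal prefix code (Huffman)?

386

Merge the two smallest weights repeatedly:
merge io(25) and th(47): 72
merge be(56) and ga(65): 121
merge 72 and 121: 193
The encoded length is the sum of every internal node's weight: 72 + 121 + 193 = 386 bits.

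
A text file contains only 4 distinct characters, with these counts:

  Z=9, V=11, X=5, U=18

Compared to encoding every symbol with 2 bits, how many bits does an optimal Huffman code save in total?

Fixed-length: 2 bits × 43 symbols = 86 bits.
Huffman merges:
combine X(5), Z(9) → 14
combine V(11), 14 → 25
combine U(18), 25 → 43
Huffman total = 14 + 25 + 43 = 82 bits.
Saving = 86 − 82 = 4 bits.

4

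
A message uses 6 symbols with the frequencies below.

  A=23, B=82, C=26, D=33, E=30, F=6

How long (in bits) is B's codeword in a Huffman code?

Repeatedly merge the two smallest:
F(6) + A(23) → 29
C(26) + 29 → 55
E(30) + D(33) → 63
55 + 63 → 118
B(82) + 118 → 200
B sits one level below the root: a 1-bit codeword.

1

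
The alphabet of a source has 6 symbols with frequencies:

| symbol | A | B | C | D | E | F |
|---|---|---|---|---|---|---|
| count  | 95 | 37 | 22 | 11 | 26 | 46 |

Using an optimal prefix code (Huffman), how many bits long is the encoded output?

Build the Huffman tree bottom-up:
combine D(11), C(22) → 33
combine E(26), 33 → 59
combine B(37), F(46) → 83
combine 59, 83 → 142
combine A(95), 142 → 237
Total encoded bits = sum of merged weights = 33 + 59 + 83 + 142 + 237 = 554.

554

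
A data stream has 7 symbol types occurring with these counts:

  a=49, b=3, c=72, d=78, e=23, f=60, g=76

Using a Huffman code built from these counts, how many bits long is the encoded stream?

955

Greedily combine the two least-frequent nodes:
b(3) + e(23) → 26
26 + a(49) → 75
f(60) + c(72) → 132
75 + g(76) → 151
d(78) + 132 → 210
151 + 210 → 361
The encoded length is the sum of every internal node's weight: 26 + 75 + 132 + 151 + 210 + 361 = 955 bits.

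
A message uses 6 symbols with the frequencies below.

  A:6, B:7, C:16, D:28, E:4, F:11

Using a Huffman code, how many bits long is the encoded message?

Greedily combine the two least-frequent nodes:
combine E(4), A(6) → 10
combine B(7), 10 → 17
combine F(11), C(16) → 27
combine 17, 27 → 44
combine D(28), 44 → 72
Total encoded bits = sum of merged weights = 10 + 17 + 27 + 44 + 72 = 170.

170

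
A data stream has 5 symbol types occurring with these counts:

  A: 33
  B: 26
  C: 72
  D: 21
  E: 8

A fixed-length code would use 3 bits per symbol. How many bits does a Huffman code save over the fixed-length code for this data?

148

Fixed-length: 3 bits × 160 symbols = 480 bits.
Huffman merges:
merge E(8) and D(21): 29
merge B(26) and 29: 55
merge A(33) and 55: 88
merge C(72) and 88: 160
Huffman total = 29 + 55 + 88 + 160 = 332 bits.
Saving = 480 − 332 = 148 bits.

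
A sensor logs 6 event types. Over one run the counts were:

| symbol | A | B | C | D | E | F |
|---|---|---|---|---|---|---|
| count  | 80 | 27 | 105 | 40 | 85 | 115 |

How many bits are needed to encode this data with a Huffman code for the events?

1118

Greedily combine the two least-frequent nodes:
merge B(27) and D(40): 67
merge 67 and A(80): 147
merge E(85) and C(105): 190
merge F(115) and 147: 262
merge 190 and 262: 452
The encoded length is the sum of every internal node's weight: 67 + 147 + 190 + 262 + 452 = 1118 bits.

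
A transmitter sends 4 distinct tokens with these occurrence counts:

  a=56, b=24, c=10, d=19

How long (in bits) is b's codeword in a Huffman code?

2

Repeatedly merge the two smallest:
combine c(10), d(19) → 29
combine b(24), 29 → 53
combine 53, a(56) → 109
The subtree containing b is merged 2 times, so code length = 2.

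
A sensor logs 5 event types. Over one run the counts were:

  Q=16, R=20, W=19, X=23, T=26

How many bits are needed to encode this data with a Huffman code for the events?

243

Greedily combine the two least-frequent nodes:
Q(16) + W(19) → 35
R(20) + X(23) → 43
T(26) + 35 → 61
43 + 61 → 104
The encoded length is the sum of every internal node's weight: 35 + 43 + 61 + 104 = 243 bits.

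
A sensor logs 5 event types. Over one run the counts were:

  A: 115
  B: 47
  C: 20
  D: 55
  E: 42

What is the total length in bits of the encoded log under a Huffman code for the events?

607

Merge the two smallest weights repeatedly:
merge C(20) and E(42): 62
merge B(47) and D(55): 102
merge 62 and 102: 164
merge A(115) and 164: 279
Total encoded bits = sum of merged weights = 62 + 102 + 164 + 279 = 607.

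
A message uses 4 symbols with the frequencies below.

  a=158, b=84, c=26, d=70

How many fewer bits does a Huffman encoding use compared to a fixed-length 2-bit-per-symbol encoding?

62

Fixed-length: 2 bits × 338 symbols = 676 bits.
Huffman merges:
combine c(26), d(70) → 96
combine b(84), 96 → 180
combine a(158), 180 → 338
Huffman total = 96 + 180 + 338 = 614 bits.
Saving = 676 − 614 = 62 bits.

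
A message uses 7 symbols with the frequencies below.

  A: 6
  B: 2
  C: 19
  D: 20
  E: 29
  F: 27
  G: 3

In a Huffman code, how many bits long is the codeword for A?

Build the tree from the bottom:
merge B(2) and G(3): 5
merge 5 and A(6): 11
merge 11 and C(19): 30
merge D(20) and F(27): 47
merge E(29) and 30: 59
merge 47 and 59: 106
The subtree containing A is merged 4 times, so code length = 4.

4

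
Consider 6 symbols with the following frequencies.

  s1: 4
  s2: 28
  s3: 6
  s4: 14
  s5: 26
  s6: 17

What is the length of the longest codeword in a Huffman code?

Merge the two lowest-weight nodes at each step:
s1(4) + s3(6) → 10
10 + s4(14) → 24
s6(17) + 24 → 41
s5(26) + s2(28) → 54
41 + 54 → 95
Maximum depth reached is 4.

4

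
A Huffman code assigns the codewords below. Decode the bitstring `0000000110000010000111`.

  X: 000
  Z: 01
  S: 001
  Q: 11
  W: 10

XXZWXZXZQ

Read left to right; each codeword is recognised as soon as it completes (prefix code):
  000→X | 000→X | 01→Z | 10→W | 000→X | 01→Z | 000→X | 01→Z | 11→Q
Decoded message: XXZWXZXZQ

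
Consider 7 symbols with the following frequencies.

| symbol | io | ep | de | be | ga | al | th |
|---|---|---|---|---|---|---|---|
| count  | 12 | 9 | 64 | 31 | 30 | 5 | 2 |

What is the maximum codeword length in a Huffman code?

6

Merge the two lowest-weight nodes at each step:
combine th(2), al(5) → 7
combine 7, ep(9) → 16
combine io(12), 16 → 28
combine 28, ga(30) → 58
combine be(31), 58 → 89
combine de(64), 89 → 153
Maximum depth reached is 6.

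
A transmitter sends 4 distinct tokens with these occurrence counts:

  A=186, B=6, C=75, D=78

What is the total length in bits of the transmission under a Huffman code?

Greedily combine the two least-frequent nodes:
combine B(6), C(75) → 81
combine D(78), 81 → 159
combine 159, A(186) → 345
The encoded length is the sum of every internal node's weight: 81 + 159 + 345 = 585 bits.

585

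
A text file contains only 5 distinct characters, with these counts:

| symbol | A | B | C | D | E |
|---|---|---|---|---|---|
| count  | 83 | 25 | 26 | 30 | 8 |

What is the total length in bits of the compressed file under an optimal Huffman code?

350

Greedily combine the two least-frequent nodes:
merge E(8) and B(25): 33
merge C(26) and D(30): 56
merge 33 and 56: 89
merge A(83) and 89: 172
Total encoded bits = sum of merged weights = 33 + 56 + 89 + 172 = 350.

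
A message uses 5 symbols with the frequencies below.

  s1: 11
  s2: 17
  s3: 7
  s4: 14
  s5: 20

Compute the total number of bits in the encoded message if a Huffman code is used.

156

Build the Huffman tree bottom-up:
s3(7) + s1(11) → 18
s4(14) + s2(17) → 31
18 + s5(20) → 38
31 + 38 → 69
The encoded length is the sum of every internal node's weight: 18 + 31 + 38 + 69 = 156 bits.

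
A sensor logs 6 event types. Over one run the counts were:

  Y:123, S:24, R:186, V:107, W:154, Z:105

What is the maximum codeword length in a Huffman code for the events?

3

Merge the two lowest-weight nodes at each step:
merge S(24) and Z(105): 129
merge V(107) and Y(123): 230
merge 129 and W(154): 283
merge R(186) and 230: 416
merge 283 and 416: 699
The first pair merged (S, Z) ends up deepest, at depth 3.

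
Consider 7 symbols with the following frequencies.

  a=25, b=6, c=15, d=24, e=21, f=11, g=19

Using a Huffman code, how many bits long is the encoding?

331

Merge the two smallest weights repeatedly:
b(6) + f(11) → 17
c(15) + 17 → 32
g(19) + e(21) → 40
d(24) + a(25) → 49
32 + 40 → 72
49 + 72 → 121
Each symbol's bit-cost is frequency × depth; summing gives 331 bits (equivalently 17 + 32 + 40 + 49 + 72 + 121).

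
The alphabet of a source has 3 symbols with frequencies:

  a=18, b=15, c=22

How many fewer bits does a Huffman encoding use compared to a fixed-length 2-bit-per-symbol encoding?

22

Fixed-length: 2 bits × 55 symbols = 110 bits.
Huffman merges:
combine b(15), a(18) → 33
combine c(22), 33 → 55
Huffman total = 33 + 55 = 88 bits.
Saving = 110 − 88 = 22 bits.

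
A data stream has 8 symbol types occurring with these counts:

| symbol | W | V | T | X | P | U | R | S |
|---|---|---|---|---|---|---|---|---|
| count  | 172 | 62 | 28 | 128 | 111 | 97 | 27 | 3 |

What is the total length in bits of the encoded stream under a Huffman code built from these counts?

Build the Huffman tree bottom-up:
combine S(3), R(27) → 30
combine T(28), 30 → 58
combine 58, V(62) → 120
combine U(97), P(111) → 208
combine 120, X(128) → 248
combine W(172), 208 → 380
combine 248, 380 → 628
Each symbol's bit-cost is frequency × depth; summing gives 1672 bits (equivalently 30 + 58 + 120 + 208 + 248 + 380 + 628).

1672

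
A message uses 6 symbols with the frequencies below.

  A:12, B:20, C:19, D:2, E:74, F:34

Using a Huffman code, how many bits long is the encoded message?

Build the Huffman tree bottom-up:
merge D(2) and A(12): 14
merge 14 and C(19): 33
merge B(20) and 33: 53
merge F(34) and 53: 87
merge E(74) and 87: 161
Each symbol's bit-cost is frequency × depth; summing gives 348 bits (equivalently 14 + 33 + 53 + 87 + 161).

348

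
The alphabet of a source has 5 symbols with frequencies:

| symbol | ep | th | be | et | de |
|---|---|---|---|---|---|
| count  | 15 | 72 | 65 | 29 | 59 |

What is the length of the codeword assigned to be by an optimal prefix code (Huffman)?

Build the tree from the bottom:
combine ep(15), et(29) → 44
combine 44, de(59) → 103
combine be(65), th(72) → 137
combine 103, 137 → 240
be sits 2 levels below the root, so its codeword is 2 bits.

2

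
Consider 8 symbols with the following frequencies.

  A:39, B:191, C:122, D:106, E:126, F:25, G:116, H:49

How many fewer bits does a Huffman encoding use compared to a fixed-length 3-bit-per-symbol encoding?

140

Fixed-length: 3 bits × 774 symbols = 2322 bits.
Huffman merges:
merge F(25) and A(39): 64
merge H(49) and 64: 113
merge D(106) and 113: 219
merge G(116) and C(122): 238
merge E(126) and B(191): 317
merge 219 and 238: 457
merge 317 and 457: 774
Huffman total = 64 + 113 + 219 + 238 + 317 + 457 + 774 = 2182 bits.
Saving = 2322 − 2182 = 140 bits.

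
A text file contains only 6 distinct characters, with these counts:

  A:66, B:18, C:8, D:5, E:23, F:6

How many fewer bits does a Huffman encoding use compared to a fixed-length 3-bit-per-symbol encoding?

125

Fixed-length: 3 bits × 126 symbols = 378 bits.
Huffman merges:
D(5) + F(6) → 11
C(8) + 11 → 19
B(18) + 19 → 37
E(23) + 37 → 60
60 + A(66) → 126
Huffman total = 11 + 19 + 37 + 60 + 126 = 253 bits.
Saving = 378 − 253 = 125 bits.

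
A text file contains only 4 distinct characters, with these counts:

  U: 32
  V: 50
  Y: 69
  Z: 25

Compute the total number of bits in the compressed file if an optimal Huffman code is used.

340

Build the Huffman tree bottom-up:
combine Z(25), U(32) → 57
combine V(50), 57 → 107
combine Y(69), 107 → 176
Total encoded bits = sum of merged weights = 57 + 107 + 176 = 340.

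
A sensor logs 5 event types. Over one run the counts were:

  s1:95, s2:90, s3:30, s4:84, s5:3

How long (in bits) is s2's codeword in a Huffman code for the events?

Build the tree from the bottom:
merge s5(3) and s3(30): 33
merge 33 and s4(84): 117
merge s2(90) and s1(95): 185
merge 117 and 185: 302
s2 sits 2 levels below the root, so its codeword is 2 bits.

2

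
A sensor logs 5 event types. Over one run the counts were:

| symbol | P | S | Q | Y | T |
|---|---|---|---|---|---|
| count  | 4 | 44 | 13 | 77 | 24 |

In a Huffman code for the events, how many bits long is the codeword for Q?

4

Huffman merges, smallest pair first:
merge P(4) and Q(13): 17
merge 17 and T(24): 41
merge 41 and S(44): 85
merge Y(77) and 85: 162
Q sits 4 levels below the root, so its codeword is 4 bits.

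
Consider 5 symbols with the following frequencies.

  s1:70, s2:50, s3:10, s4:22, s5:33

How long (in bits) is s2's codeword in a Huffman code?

Build the tree from the bottom:
s3(10) + s4(22) → 32
32 + s5(33) → 65
s2(50) + 65 → 115
s1(70) + 115 → 185
s2's leaf is at depth 2, giving a 2-bit codeword.

2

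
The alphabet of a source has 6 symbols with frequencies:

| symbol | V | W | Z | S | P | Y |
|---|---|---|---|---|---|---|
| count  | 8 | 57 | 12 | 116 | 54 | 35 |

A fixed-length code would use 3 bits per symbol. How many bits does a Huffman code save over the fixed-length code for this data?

Fixed-length: 3 bits × 282 symbols = 846 bits.
Huffman merges:
merge V(8) and Z(12): 20
merge 20 and Y(35): 55
merge P(54) and 55: 109
merge W(57) and 109: 166
merge S(116) and 166: 282
Huffman total = 20 + 55 + 109 + 166 + 282 = 632 bits.
Saving = 846 − 632 = 214 bits.

214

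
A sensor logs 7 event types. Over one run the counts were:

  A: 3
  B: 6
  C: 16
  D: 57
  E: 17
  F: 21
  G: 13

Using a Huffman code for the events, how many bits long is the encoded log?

316

Merge the two smallest weights repeatedly:
A(3) + B(6) → 9
9 + G(13) → 22
C(16) + E(17) → 33
F(21) + 22 → 43
33 + 43 → 76
D(57) + 76 → 133
Each symbol's bit-cost is frequency × depth; summing gives 316 bits (equivalently 9 + 22 + 33 + 43 + 76 + 133).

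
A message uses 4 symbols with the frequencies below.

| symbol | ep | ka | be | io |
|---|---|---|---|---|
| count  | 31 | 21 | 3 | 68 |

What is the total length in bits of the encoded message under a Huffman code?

202

Greedily combine the two least-frequent nodes:
merge be(3) and ka(21): 24
merge 24 and ep(31): 55
merge 55 and io(68): 123
Total encoded bits = sum of merged weights = 24 + 55 + 123 = 202.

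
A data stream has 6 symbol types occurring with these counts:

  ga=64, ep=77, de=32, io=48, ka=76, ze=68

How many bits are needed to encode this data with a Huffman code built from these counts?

942

Build the Huffman tree bottom-up:
combine de(32), io(48) → 80
combine ga(64), ze(68) → 132
combine ka(76), ep(77) → 153
combine 80, 132 → 212
combine 153, 212 → 365
Each symbol's bit-cost is frequency × depth; summing gives 942 bits (equivalently 80 + 132 + 153 + 212 + 365).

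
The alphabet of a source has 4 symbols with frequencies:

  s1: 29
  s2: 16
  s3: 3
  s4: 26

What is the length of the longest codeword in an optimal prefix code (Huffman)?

Merge the two lowest-weight nodes at each step:
merge s3(3) and s2(16): 19
merge 19 and s4(26): 45
merge s1(29) and 45: 74
The first pair merged (s3, s2) ends up deepest, at depth 3.

3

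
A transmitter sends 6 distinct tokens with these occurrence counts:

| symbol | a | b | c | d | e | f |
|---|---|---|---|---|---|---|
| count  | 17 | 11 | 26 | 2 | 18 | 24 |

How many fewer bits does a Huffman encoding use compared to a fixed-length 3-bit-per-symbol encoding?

Fixed-length: 3 bits × 98 symbols = 294 bits.
Huffman merges:
combine d(2), b(11) → 13
combine 13, a(17) → 30
combine e(18), f(24) → 42
combine c(26), 30 → 56
combine 42, 56 → 98
Huffman total = 13 + 30 + 42 + 56 + 98 = 239 bits.
Saving = 294 − 239 = 55 bits.

55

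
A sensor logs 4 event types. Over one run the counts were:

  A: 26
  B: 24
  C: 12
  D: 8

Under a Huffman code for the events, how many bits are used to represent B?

2

Build the tree from the bottom:
combine D(8), C(12) → 20
combine 20, B(24) → 44
combine A(26), 44 → 70
B's leaf is at depth 2, giving a 2-bit codeword.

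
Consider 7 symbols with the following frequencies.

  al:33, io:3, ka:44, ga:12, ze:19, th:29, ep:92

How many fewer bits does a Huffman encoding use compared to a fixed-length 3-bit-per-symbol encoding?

Fixed-length: 3 bits × 232 symbols = 696 bits.
Huffman merges:
combine io(3), ga(12) → 15
combine 15, ze(19) → 34
combine th(29), al(33) → 62
combine 34, ka(44) → 78
combine 62, 78 → 140
combine ep(92), 140 → 232
Huffman total = 15 + 34 + 62 + 78 + 140 + 232 = 561 bits.
Saving = 696 − 561 = 135 bits.

135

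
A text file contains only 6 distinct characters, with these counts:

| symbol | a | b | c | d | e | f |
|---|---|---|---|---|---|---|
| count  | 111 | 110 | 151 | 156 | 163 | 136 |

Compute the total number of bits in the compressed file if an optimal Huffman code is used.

2162

Greedily combine the two least-frequent nodes:
merge b(110) and a(111): 221
merge f(136) and c(151): 287
merge d(156) and e(163): 319
merge 221 and 287: 508
merge 319 and 508: 827
The encoded length is the sum of every internal node's weight: 221 + 287 + 319 + 508 + 827 = 2162 bits.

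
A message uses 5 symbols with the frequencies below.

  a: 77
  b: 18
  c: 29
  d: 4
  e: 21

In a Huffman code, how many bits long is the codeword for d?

Repeatedly merge the two smallest:
d(4) + b(18) → 22
e(21) + 22 → 43
c(29) + 43 → 72
72 + a(77) → 149
d's leaf is at depth 4, giving a 4-bit codeword.

4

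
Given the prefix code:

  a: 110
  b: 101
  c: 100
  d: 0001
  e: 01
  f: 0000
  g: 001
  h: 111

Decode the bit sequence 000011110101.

Read left to right; each codeword is recognised as soon as it completes (prefix code):
  0000→f | 111→h | 101→b | 01→e
Decoded message: fhbe

fhbe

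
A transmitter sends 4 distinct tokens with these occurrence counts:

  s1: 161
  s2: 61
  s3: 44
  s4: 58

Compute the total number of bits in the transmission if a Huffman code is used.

Build the Huffman tree bottom-up:
s3(44) + s4(58) → 102
s2(61) + 102 → 163
s1(161) + 163 → 324
Total encoded bits = sum of merged weights = 102 + 163 + 324 = 589.

589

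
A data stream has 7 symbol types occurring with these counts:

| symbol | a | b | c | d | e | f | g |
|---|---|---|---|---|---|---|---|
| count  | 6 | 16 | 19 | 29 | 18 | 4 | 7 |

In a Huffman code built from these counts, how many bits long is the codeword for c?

2

Repeatedly merge the two smallest:
merge f(4) and a(6): 10
merge g(7) and 10: 17
merge b(16) and 17: 33
merge e(18) and c(19): 37
merge d(29) and 33: 62
merge 37 and 62: 99
c's leaf is at depth 2, giving a 2-bit codeword.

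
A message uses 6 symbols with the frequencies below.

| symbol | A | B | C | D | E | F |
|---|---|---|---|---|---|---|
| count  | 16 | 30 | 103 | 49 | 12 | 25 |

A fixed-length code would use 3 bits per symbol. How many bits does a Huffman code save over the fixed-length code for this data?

Fixed-length: 3 bits × 235 symbols = 705 bits.
Huffman merges:
merge E(12) and A(16): 28
merge F(25) and 28: 53
merge B(30) and D(49): 79
merge 53 and 79: 132
merge C(103) and 132: 235
Huffman total = 28 + 53 + 79 + 132 + 235 = 527 bits.
Saving = 705 − 527 = 178 bits.

178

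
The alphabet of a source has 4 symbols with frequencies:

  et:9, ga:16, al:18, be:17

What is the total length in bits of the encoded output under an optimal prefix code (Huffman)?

Build the Huffman tree bottom-up:
combine et(9), ga(16) → 25
combine be(17), al(18) → 35
combine 25, 35 → 60
Total encoded bits = sum of merged weights = 25 + 35 + 60 = 120.

120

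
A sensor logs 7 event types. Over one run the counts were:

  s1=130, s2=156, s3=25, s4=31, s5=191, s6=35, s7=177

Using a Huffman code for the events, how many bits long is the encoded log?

Merge the two smallest weights repeatedly:
combine s3(25), s4(31) → 56
combine s6(35), 56 → 91
combine 91, s1(130) → 221
combine s2(156), s7(177) → 333
combine s5(191), 221 → 412
combine 333, 412 → 745
The encoded length is the sum of every internal node's weight: 56 + 91 + 221 + 333 + 412 + 745 = 1858 bits.

1858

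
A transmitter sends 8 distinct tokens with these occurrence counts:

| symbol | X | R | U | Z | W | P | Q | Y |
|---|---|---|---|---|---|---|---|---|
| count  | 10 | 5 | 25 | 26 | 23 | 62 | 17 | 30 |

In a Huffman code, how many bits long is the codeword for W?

3

Huffman merges, smallest pair first:
merge R(5) and X(10): 15
merge 15 and Q(17): 32
merge W(23) and U(25): 48
merge Z(26) and Y(30): 56
merge 32 and 48: 80
merge 56 and P(62): 118
merge 80 and 118: 198
The subtree containing W is merged 3 times, so code length = 3.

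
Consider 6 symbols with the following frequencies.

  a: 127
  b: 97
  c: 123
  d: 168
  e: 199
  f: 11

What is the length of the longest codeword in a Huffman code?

4

Merge the two lowest-weight nodes at each step:
combine f(11), b(97) → 108
combine 108, c(123) → 231
combine a(127), d(168) → 295
combine e(199), 231 → 430
combine 295, 430 → 725
Maximum depth reached is 4.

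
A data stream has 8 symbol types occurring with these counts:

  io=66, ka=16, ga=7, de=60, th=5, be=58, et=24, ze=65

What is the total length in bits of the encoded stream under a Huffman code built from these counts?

Merge the two smallest weights repeatedly:
merge th(5) and ga(7): 12
merge 12 and ka(16): 28
merge et(24) and 28: 52
merge 52 and be(58): 110
merge de(60) and ze(65): 125
merge io(66) and 110: 176
merge 125 and 176: 301
Total encoded bits = sum of merged weights = 12 + 28 + 52 + 110 + 125 + 176 + 301 = 804.

804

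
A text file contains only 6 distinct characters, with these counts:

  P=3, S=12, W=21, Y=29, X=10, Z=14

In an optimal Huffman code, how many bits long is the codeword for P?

4

Repeatedly merge the two smallest:
merge P(3) and X(10): 13
merge S(12) and 13: 25
merge Z(14) and W(21): 35
merge 25 and Y(29): 54
merge 35 and 54: 89
The subtree containing P is merged 4 times, so code length = 4.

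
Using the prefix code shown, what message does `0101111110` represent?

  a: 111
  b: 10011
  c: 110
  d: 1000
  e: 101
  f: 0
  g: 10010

Read left to right; each codeword is recognised as soon as it completes (prefix code):
  0→f | 101→e | 111→a | 110→c
Decoded message: feac

feac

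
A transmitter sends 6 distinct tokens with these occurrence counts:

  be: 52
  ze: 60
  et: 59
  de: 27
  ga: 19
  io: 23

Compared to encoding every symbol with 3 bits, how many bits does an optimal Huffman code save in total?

129

Fixed-length: 3 bits × 240 symbols = 720 bits.
Huffman merges:
merge ga(19) and io(23): 42
merge de(27) and 42: 69
merge be(52) and et(59): 111
merge ze(60) and 69: 129
merge 111 and 129: 240
Huffman total = 42 + 69 + 111 + 129 + 240 = 591 bits.
Saving = 720 − 591 = 129 bits.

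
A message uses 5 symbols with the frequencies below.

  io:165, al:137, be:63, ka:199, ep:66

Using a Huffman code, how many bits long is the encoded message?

Build the Huffman tree bottom-up:
merge be(63) and ep(66): 129
merge 129 and al(137): 266
merge io(165) and ka(199): 364
merge 266 and 364: 630
Each symbol's bit-cost is frequency × depth; summing gives 1389 bits (equivalently 129 + 266 + 364 + 630).

1389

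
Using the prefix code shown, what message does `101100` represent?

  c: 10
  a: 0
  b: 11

Read left to right; each codeword is recognised as soon as it completes (prefix code):
  10→c | 11→b | 0→a | 0→a
Decoded message: cbaa

cbaa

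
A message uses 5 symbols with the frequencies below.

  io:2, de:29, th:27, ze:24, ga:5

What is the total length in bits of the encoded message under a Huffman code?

181

Merge the two smallest weights repeatedly:
io(2) + ga(5) → 7
7 + ze(24) → 31
th(27) + de(29) → 56
31 + 56 → 87
The encoded length is the sum of every internal node's weight: 7 + 31 + 56 + 87 = 181 bits.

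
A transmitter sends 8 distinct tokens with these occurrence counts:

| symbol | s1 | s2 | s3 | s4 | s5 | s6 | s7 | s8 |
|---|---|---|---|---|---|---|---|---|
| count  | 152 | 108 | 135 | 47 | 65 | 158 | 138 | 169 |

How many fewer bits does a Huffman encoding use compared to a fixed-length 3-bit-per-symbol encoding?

Fixed-length: 3 bits × 972 symbols = 2916 bits.
Huffman merges:
combine s4(47), s5(65) → 112
combine s2(108), 112 → 220
combine s3(135), s7(138) → 273
combine s1(152), s6(158) → 310
combine s8(169), 220 → 389
combine 273, 310 → 583
combine 389, 583 → 972
Huffman total = 112 + 220 + 273 + 310 + 389 + 583 + 972 = 2859 bits.
Saving = 2916 − 2859 = 57 bits.

57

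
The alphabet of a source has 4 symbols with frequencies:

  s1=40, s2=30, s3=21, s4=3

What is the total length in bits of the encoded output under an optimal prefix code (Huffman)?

172

Merge the two smallest weights repeatedly:
combine s4(3), s3(21) → 24
combine 24, s2(30) → 54
combine s1(40), 54 → 94
The encoded length is the sum of every internal node's weight: 24 + 54 + 94 = 172 bits.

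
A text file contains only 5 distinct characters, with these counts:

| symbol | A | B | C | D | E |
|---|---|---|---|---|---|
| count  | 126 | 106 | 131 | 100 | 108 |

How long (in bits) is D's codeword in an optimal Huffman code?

Repeatedly merge the two smallest:
merge D(100) and B(106): 206
merge E(108) and A(126): 234
merge C(131) and 206: 337
merge 234 and 337: 571
D's leaf is at depth 3, giving a 3-bit codeword.

3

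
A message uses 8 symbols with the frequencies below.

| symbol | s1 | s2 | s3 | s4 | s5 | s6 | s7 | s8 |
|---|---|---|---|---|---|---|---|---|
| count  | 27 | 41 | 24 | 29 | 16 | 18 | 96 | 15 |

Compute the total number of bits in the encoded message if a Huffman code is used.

Build the Huffman tree bottom-up:
s8(15) + s5(16) → 31
s6(18) + s3(24) → 42
s1(27) + s4(29) → 56
31 + s2(41) → 72
42 + 56 → 98
72 + s7(96) → 168
98 + 168 → 266
Each symbol's bit-cost is frequency × depth; summing gives 733 bits (equivalently 31 + 42 + 56 + 72 + 98 + 168 + 266).

733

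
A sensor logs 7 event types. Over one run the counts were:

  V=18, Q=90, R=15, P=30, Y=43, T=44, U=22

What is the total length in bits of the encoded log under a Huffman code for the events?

Build the Huffman tree bottom-up:
merge R(15) and V(18): 33
merge U(22) and P(30): 52
merge 33 and Y(43): 76
merge T(44) and 52: 96
merge 76 and Q(90): 166
merge 96 and 166: 262
Each symbol's bit-cost is frequency × depth; summing gives 685 bits (equivalently 33 + 52 + 76 + 96 + 166 + 262).

685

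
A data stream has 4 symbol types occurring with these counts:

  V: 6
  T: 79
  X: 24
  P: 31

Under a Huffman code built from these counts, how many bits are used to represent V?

3

Repeatedly merge the two smallest:
V(6) + X(24) → 30
30 + P(31) → 61
61 + T(79) → 140
The subtree containing V is merged 3 times, so code length = 3.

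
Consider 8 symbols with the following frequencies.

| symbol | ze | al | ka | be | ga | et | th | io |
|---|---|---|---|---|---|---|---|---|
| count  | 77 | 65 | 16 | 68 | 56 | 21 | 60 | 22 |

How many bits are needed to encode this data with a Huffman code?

1106

Build the Huffman tree bottom-up:
merge ka(16) and et(21): 37
merge io(22) and 37: 59
merge ga(56) and 59: 115
merge th(60) and al(65): 125
merge be(68) and ze(77): 145
merge 115 and 125: 240
merge 145 and 240: 385
The encoded length is the sum of every internal node's weight: 37 + 59 + 115 + 125 + 145 + 240 + 385 = 1106 bits.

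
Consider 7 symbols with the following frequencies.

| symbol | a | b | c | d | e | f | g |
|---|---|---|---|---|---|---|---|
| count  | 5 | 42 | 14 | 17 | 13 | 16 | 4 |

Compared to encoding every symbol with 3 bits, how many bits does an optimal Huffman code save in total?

Fixed-length: 3 bits × 111 symbols = 333 bits.
Huffman merges:
g(4) + a(5) → 9
9 + e(13) → 22
c(14) + f(16) → 30
d(17) + 22 → 39
30 + 39 → 69
b(42) + 69 → 111
Huffman total = 9 + 22 + 30 + 39 + 69 + 111 = 280 bits.
Saving = 333 − 280 = 53 bits.

53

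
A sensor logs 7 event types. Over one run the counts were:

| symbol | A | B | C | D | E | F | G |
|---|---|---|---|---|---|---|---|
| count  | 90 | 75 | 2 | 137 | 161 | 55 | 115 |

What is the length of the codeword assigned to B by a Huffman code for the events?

3

Build the tree from the bottom:
combine C(2), F(55) → 57
combine 57, B(75) → 132
combine A(90), G(115) → 205
combine 132, D(137) → 269
combine E(161), 205 → 366
combine 269, 366 → 635
B sits 3 levels below the root, so its codeword is 3 bits.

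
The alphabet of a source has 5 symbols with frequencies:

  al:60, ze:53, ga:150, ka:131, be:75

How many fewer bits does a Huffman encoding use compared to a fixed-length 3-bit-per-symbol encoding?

356

Fixed-length: 3 bits × 469 symbols = 1407 bits.
Huffman merges:
merge ze(53) and al(60): 113
merge be(75) and 113: 188
merge ka(131) and ga(150): 281
merge 188 and 281: 469
Huffman total = 113 + 188 + 281 + 469 = 1051 bits.
Saving = 1407 − 1051 = 356 bits.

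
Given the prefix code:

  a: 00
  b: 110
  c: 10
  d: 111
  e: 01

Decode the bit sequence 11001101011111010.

beccdbc

Read left to right; each codeword is recognised as soon as it completes (prefix code):
  110→b | 01→e | 10→c | 10→c | 111→d | 110→b | 10→c
Decoded message: beccdbc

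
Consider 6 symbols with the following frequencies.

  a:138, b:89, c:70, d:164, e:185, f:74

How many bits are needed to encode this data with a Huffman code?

Merge the two smallest weights repeatedly:
c(70) + f(74) → 144
b(89) + a(138) → 227
144 + d(164) → 308
e(185) + 227 → 412
308 + 412 → 720
The encoded length is the sum of every internal node's weight: 144 + 227 + 308 + 412 + 720 = 1811 bits.

1811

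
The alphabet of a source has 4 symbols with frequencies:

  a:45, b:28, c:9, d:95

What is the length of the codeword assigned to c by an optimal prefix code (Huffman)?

Build the tree from the bottom:
merge c(9) and b(28): 37
merge 37 and a(45): 82
merge 82 and d(95): 177
c's leaf is at depth 3, giving a 3-bit codeword.

3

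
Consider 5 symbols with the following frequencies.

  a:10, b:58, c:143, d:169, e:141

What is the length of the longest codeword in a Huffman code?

Merge the two lowest-weight nodes at each step:
a(10) + b(58) → 68
68 + e(141) → 209
c(143) + d(169) → 312
209 + 312 → 521
The rarest symbols sit at the bottom; the longest codeword is 3 bits.

3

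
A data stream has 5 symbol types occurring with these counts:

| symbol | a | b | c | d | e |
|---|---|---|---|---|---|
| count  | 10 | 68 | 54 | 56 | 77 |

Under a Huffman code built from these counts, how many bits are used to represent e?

Huffman merges, smallest pair first:
combine a(10), c(54) → 64
combine d(56), 64 → 120
combine b(68), e(77) → 145
combine 120, 145 → 265
e sits 2 levels below the root, so its codeword is 2 bits.

2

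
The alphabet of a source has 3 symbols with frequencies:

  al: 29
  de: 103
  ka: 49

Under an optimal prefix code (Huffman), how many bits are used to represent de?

1

Build the tree from the bottom:
merge al(29) and ka(49): 78
merge 78 and de(103): 181
de sits one level below the root: a 1-bit codeword.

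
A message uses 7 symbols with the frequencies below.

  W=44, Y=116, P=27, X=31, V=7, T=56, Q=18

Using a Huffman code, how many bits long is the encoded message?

Merge the two smallest weights repeatedly:
V(7) + Q(18) → 25
25 + P(27) → 52
X(31) + W(44) → 75
52 + T(56) → 108
75 + 108 → 183
Y(116) + 183 → 299
Total encoded bits = sum of merged weights = 25 + 52 + 75 + 108 + 183 + 299 = 742.

742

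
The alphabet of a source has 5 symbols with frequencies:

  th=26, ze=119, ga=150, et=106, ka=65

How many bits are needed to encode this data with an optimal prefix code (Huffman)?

1023

Greedily combine the two least-frequent nodes:
th(26) + ka(65) → 91
91 + et(106) → 197
ze(119) + ga(150) → 269
197 + 269 → 466
Each symbol's bit-cost is frequency × depth; summing gives 1023 bits (equivalently 91 + 197 + 269 + 466).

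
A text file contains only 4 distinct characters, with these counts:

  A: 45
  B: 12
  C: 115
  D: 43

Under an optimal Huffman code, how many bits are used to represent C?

Build the tree from the bottom:
merge B(12) and D(43): 55
merge A(45) and 55: 100
merge 100 and C(115): 215
C is a child of the root — depth 1, so its codeword is a single bit.

1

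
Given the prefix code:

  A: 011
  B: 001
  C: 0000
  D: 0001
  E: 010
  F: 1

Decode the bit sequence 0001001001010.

DBBE

Read left to right; each codeword is recognised as soon as it completes (prefix code):
  0001→D | 001→B | 001→B | 010→E
Decoded message: DBBE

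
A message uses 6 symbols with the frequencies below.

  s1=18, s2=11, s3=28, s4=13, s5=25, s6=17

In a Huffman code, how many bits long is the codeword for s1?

Huffman merges, smallest pair first:
merge s2(11) and s4(13): 24
merge s6(17) and s1(18): 35
merge 24 and s5(25): 49
merge s3(28) and 35: 63
merge 49 and 63: 112
s1's leaf is at depth 3, giving a 3-bit codeword.

3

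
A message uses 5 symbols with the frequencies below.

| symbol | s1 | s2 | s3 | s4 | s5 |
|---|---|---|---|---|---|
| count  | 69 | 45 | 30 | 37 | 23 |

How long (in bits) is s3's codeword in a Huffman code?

Huffman merges, smallest pair first:
s5(23) + s3(30) → 53
s4(37) + s2(45) → 82
53 + s1(69) → 122
82 + 122 → 204
s3 sits 3 levels below the root, so its codeword is 3 bits.

3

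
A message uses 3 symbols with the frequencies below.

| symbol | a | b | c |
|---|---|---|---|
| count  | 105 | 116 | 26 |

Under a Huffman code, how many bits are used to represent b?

Repeatedly merge the two smallest:
c(26) + a(105) → 131
b(116) + 131 → 247
b sits one level below the root: a 1-bit codeword.

1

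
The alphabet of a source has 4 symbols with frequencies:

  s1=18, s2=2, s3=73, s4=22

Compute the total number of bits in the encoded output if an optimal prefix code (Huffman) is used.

177

Greedily combine the two least-frequent nodes:
combine s2(2), s1(18) → 20
combine 20, s4(22) → 42
combine 42, s3(73) → 115
Total encoded bits = sum of merged weights = 20 + 42 + 115 = 177.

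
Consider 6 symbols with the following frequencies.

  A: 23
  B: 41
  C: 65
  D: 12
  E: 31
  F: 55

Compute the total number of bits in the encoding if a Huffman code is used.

555

Greedily combine the two least-frequent nodes:
D(12) + A(23) → 35
E(31) + 35 → 66
B(41) + F(55) → 96
C(65) + 66 → 131
96 + 131 → 227
The encoded length is the sum of every internal node's weight: 35 + 66 + 96 + 131 + 227 = 555 bits.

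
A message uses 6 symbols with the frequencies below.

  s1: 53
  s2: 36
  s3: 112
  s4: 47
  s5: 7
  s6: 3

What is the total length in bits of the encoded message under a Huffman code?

Merge the two smallest weights repeatedly:
merge s6(3) and s5(7): 10
merge 10 and s2(36): 46
merge 46 and s4(47): 93
merge s1(53) and 93: 146
merge s3(112) and 146: 258
The encoded length is the sum of every internal node's weight: 10 + 46 + 93 + 146 + 258 = 553 bits.

553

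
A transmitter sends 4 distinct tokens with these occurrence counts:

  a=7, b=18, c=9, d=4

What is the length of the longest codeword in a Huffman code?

3

Merge the two lowest-weight nodes at each step:
combine d(4), a(7) → 11
combine c(9), 11 → 20
combine b(18), 20 → 38
Maximum depth reached is 3.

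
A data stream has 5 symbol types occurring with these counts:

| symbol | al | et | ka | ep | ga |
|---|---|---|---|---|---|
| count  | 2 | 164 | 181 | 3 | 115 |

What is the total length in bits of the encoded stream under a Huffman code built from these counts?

Greedily combine the two least-frequent nodes:
merge al(2) and ep(3): 5
merge 5 and ga(115): 120
merge 120 and et(164): 284
merge ka(181) and 284: 465
Each symbol's bit-cost is frequency × depth; summing gives 874 bits (equivalently 5 + 120 + 284 + 465).

874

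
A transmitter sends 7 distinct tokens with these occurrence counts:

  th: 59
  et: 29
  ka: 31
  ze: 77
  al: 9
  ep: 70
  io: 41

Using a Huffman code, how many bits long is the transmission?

839

Merge the two smallest weights repeatedly:
combine al(9), et(29) → 38
combine ka(31), 38 → 69
combine io(41), th(59) → 100
combine 69, ep(70) → 139
combine ze(77), 100 → 177
combine 139, 177 → 316
Total encoded bits = sum of merged weights = 38 + 69 + 100 + 139 + 177 + 316 = 839.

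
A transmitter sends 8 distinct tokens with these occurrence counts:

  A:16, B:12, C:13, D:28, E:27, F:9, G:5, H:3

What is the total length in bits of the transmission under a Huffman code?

309

Greedily combine the two least-frequent nodes:
H(3) + G(5) → 8
8 + F(9) → 17
B(12) + C(13) → 25
A(16) + 17 → 33
25 + E(27) → 52
D(28) + 33 → 61
52 + 61 → 113
Each symbol's bit-cost is frequency × depth; summing gives 309 bits (equivalently 8 + 17 + 25 + 33 + 52 + 61 + 113).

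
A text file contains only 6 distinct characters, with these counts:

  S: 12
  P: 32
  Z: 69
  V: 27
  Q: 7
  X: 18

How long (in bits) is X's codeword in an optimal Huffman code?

Repeatedly merge the two smallest:
combine Q(7), S(12) → 19
combine X(18), 19 → 37
combine V(27), P(32) → 59
combine 37, 59 → 96
combine Z(69), 96 → 165
X's leaf is at depth 3, giving a 3-bit codeword.

3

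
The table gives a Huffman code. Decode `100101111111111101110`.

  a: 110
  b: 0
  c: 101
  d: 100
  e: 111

Read left to right; each codeword is recognised as soon as it completes (prefix code):
  100→d | 101→c | 111→e | 111→e | 111→e | 101→c | 110→a
Decoded message: dceeeca

dceeeca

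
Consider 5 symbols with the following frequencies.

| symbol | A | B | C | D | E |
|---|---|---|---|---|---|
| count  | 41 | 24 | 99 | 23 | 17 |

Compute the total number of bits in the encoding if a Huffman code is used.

413

Build the Huffman tree bottom-up:
E(17) + D(23) → 40
B(24) + 40 → 64
A(41) + 64 → 105
C(99) + 105 → 204
Total encoded bits = sum of merged weights = 40 + 64 + 105 + 204 = 413.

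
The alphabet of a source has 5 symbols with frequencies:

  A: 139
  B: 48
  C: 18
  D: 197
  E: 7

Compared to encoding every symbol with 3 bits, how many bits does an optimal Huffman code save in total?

508

Fixed-length: 3 bits × 409 symbols = 1227 bits.
Huffman merges:
merge E(7) and C(18): 25
merge 25 and B(48): 73
merge 73 and A(139): 212
merge D(197) and 212: 409
Huffman total = 25 + 73 + 212 + 409 = 719 bits.
Saving = 1227 − 719 = 508 bits.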